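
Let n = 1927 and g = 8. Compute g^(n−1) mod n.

1630

8^1 ≡ 8 (mod 1927)
8^2 ≡ 8^2 = 64 ≡ 64 (mod 1927)
8^4 ≡ 64^2 = 4096 ≡ 242 (mod 1927)
8^8 ≡ 242^2 = 58564 ≡ 754 (mod 1927)
8^16 ≡ 754^2 = 568516 ≡ 51 (mod 1927)
8^32 ≡ 51^2 = 2601 ≡ 674 (mod 1927)
8^64 ≡ 674^2 = 454276 ≡ 1431 (mod 1927)
8^128 ≡ 1431^2 = 2047761 ≡ 1287 (mod 1927)
8^256 ≡ 1287^2 = 1656369 ≡ 1076 (mod 1927)
8^512 ≡ 1076^2 = 1157776 ≡ 1576 (mod 1927)
8^1024 ≡ 1576^2 = 2483776 ≡ 1800 (mod 1927)
1926 = 1024 + 512 + 256 + 128 + 4 + 2 in binary powers of 2.
So 8^1926 ≡ 1800 · 1576 · 1076 · 1287 · 242 · 64 ≡ 1630 (mod 1927).
Since 1630 ≠ 1, base 8 is a Fermat witness: 1927 is composite.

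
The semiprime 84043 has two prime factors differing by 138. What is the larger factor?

Since p = q + 138, we have 84043 = q(q + 138), so q² + 138q − 84043 = 0.
Discriminant: 138² + 4·84043 = 19044 + 336172 = 355216; √355216 = 596.
q = (−138 + 596)/2 = 229, and p = q + 138 = 367.
Check: 229 · 367 = 84043.

367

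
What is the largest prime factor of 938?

67

938 = 2 · 469
469 = 7 · 67
67 is prime.
So 938 = 2 · 7 · 67; the largest prime factor is 67.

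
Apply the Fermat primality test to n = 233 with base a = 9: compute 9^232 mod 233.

9^1 ≡ 9 (mod 233)
9^2 ≡ 9^2 = 81 ≡ 81 (mod 233)
9^4 ≡ 81^2 = 6561 ≡ 37 (mod 233)
9^8 ≡ 37^2 = 1369 ≡ 204 (mod 233)
9^16 ≡ 204^2 = 41616 ≡ 142 (mod 233)
9^32 ≡ 142^2 = 20164 ≡ 126 (mod 233)
9^64 ≡ 126^2 = 15876 ≡ 32 (mod 233)
9^128 ≡ 32^2 = 1024 ≡ 92 (mod 233)
232 = 128 + 64 + 32 + 8 in binary powers of 2.
So 9^232 ≡ 92 · 32 · 126 · 204 ≡ 1 (mod 233).
Since the result is 1, base 9 gives no evidence that 233 is composite.

1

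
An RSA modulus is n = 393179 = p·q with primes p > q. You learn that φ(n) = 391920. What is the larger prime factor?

φ(n) = (p−1)(q−1) = n − (p+q) + 1, so p + q = 393179 − 391920 + 1 = 1260.
p and q are the roots of t² − 1260t + 393179 = 0.
Discriminant: 1260² − 4·393179 = 1587600 − 1572716 = 14884; √14884 = 122.
q = (1260 − 122)/2 = 569, p = (1260 + 122)/2 = 691.
Check: 569 · 691 = 393179.

691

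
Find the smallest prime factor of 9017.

71

9017 is odd.
Digit sum 17, not divisible by 3.
Ends in 7: not divisible by 5.
7: 9017 = 7·1288 + 1
11: 9017 = 11·819 + 8
13: 9017 = 13·693 + 8
17: 9017 = 17·530 + 7
19: 9017 = 19·474 + 11
23: 9017 = 23·392 + 1
29: 9017 = 29·310 + 27
31: 9017 = 31·290 + 27
37: 9017 = 37·243 + 26
41: 9017 = 41·219 + 38
43: 9017 = 43·209 + 30
47: 9017 = 47·191 + 40
53: 9017 = 53·170 + 7
59: 9017 = 59·152 + 49
61: 9017 = 61·147 + 50
67: 9017 = 67·134 + 39
71: 9017 = 71·127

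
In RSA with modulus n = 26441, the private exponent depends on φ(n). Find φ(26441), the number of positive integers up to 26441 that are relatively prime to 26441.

26112

Factor: 26441 = 137 · 193.
φ(26441) = (137−1) · (193−1) = 136 · 192 = 26112.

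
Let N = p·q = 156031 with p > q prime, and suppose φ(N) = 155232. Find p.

φ(n) = (p−1)(q−1) = n − (p+q) + 1, so p + q = 156031 − 155232 + 1 = 800.
p and q are the roots of t² − 800t + 156031 = 0.
Discriminant: 800² − 4·156031 = 640000 − 624124 = 15876; √15876 = 126.
q = (800 − 126)/2 = 337, p = (800 + 126)/2 = 463.
Check: 337 · 463 = 156031.

463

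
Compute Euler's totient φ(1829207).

Factor: 1829207 = 61 · 157 · 191.
φ(1829207) = (61−1) · (157−1) · (191−1) = 60 · 156 · 190 = 1778400.

1778400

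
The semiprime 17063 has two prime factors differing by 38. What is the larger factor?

Since p = q + 38, we have 17063 = q(q + 38), so q² + 38q − 17063 = 0.
Discriminant: 38² + 4·17063 = 1444 + 68252 = 69696; √69696 = 264.
q = (−38 + 264)/2 = 113, and p = q + 38 = 151.
Check: 113 · 151 = 17063.

151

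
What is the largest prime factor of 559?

559 = 13 · 43
43 is prime.
So 559 = 13 · 43; the largest prime factor is 43.

43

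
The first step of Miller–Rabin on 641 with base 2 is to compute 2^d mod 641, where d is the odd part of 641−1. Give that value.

32

641 − 1 = 640 = 2^7 · 5, so d = 5.
2^1 ≡ 2 (mod 641)
2^2 ≡ 2^2 = 4 ≡ 4 (mod 641)
2^4 ≡ 4^2 = 16 ≡ 16 (mod 641)
5 = 4 + 1 in binary powers of 2.
So 2^5 ≡ 16 · 2 ≡ 32 (mod 641).
Squaring chain: 32 → 383 → 541 → 385 → 154 → 640 → 1; reaches −1, so base 2 does not prove 641 composite.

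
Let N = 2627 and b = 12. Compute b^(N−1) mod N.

83

12^1 ≡ 12 (mod 2627)
12^2 ≡ 12^2 = 144 ≡ 144 (mod 2627)
12^4 ≡ 144^2 = 20736 ≡ 2347 (mod 2627)
12^8 ≡ 2347^2 = 5508409 ≡ 2217 (mod 2627)
12^16 ≡ 2217^2 = 4915089 ≡ 2599 (mod 2627)
12^32 ≡ 2599^2 = 6754801 ≡ 784 (mod 2627)
12^64 ≡ 784^2 = 614656 ≡ 2565 (mod 2627)
12^128 ≡ 2565^2 = 6579225 ≡ 1217 (mod 2627)
12^256 ≡ 1217^2 = 1481089 ≡ 2088 (mod 2627)
12^512 ≡ 2088^2 = 4359744 ≡ 1551 (mod 2627)
12^1024 ≡ 1551^2 = 2405601 ≡ 1896 (mod 2627)
12^2048 ≡ 1896^2 = 3594816 ≡ 1080 (mod 2627)
2626 = 2048 + 512 + 64 + 2 in binary powers of 2.
So 12^2626 ≡ 1080 · 1551 · 2565 · 144 ≡ 83 (mod 2627).
Since 83 ≠ 1, base 12 is a Fermat witness: 2627 is composite.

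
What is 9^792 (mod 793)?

508

9^1 ≡ 9 (mod 793)
9^2 ≡ 9^2 = 81 ≡ 81 (mod 793)
9^4 ≡ 81^2 = 6561 ≡ 217 (mod 793)
9^8 ≡ 217^2 = 47089 ≡ 302 (mod 793)
9^16 ≡ 302^2 = 91204 ≡ 9 (mod 793)
9^32 ≡ 9^2 = 81 ≡ 81 (mod 793)
9^64 ≡ 81^2 = 6561 ≡ 217 (mod 793)
9^128 ≡ 217^2 = 47089 ≡ 302 (mod 793)
9^256 ≡ 302^2 = 91204 ≡ 9 (mod 793)
9^512 ≡ 9^2 = 81 ≡ 81 (mod 793)
792 = 512 + 256 + 16 + 8 in binary powers of 2.
So 9^792 ≡ 81 · 9 · 9 · 302 ≡ 508 (mod 793).
Since 508 ≠ 1, base 9 is a Fermat witness: 793 is composite.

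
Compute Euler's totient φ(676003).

648648

Factor: 676003 = 43 · 79 · 199.
φ(676003) = (43−1) · (79−1) · (199−1) = 42 · 78 · 198 = 648648.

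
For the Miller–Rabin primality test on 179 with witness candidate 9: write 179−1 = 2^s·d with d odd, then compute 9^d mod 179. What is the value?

179 − 1 = 178 = 2^1 · 89, so d = 89.
9^1 ≡ 9 (mod 179)
9^2 ≡ 9^2 = 81 ≡ 81 (mod 179)
9^4 ≡ 81^2 = 6561 ≡ 117 (mod 179)
9^8 ≡ 117^2 = 13689 ≡ 85 (mod 179)
9^16 ≡ 85^2 = 7225 ≡ 65 (mod 179)
9^32 ≡ 65^2 = 4225 ≡ 108 (mod 179)
9^64 ≡ 108^2 = 11664 ≡ 29 (mod 179)
89 = 64 + 16 + 8 + 1 in binary powers of 2.
So 9^89 ≡ 29 · 65 · 85 · 9 ≡ 1 (mod 179).
Since 9^d ≡ 1 (mod 179), base 9 does not prove 179 composite.

1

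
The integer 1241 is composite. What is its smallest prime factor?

17

1241 is odd.
Digit sum 8, not divisible by 3.
Ends in 1: not divisible by 5.
7: 1241 = 7·177 + 2
11: 1241 = 11·112 + 9
13: 1241 = 13·95 + 6
17: 1241 = 17·73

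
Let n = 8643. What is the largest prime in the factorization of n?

8643 = 3 · 2881
2881 = 43 · 67
67 is prime.
So 8643 = 3 · 43 · 67; the largest prime factor is 67.

67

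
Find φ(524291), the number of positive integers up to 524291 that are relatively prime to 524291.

498400

Factor: 524291 = 29 · 101 · 179.
φ(524291) = (29−1) · (101−1) · (179−1) = 28 · 100 · 178 = 498400.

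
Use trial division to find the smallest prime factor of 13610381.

13610381 is odd.
Digit sum 23, not divisible by 3.
Ends in 1: not divisible by 5.
7: 13610381 = 7·1944340 + 1
11: 13610381 = 11·1237307 + 4
13: 13610381 = 13·1046952 + 5
17: 13610381 = 17·800610 + 11
19: 13610381 = 19·716335 + 16
23: 13610381 = 23·591755 + 16
29: 13610381 = 29·469323 + 14
31: 13610381 = 31·439044 + 17
37: 13610381 = 37·367848 + 5
41: 13610381 = 41·331960 + 21
43: 13610381 = 43·316520 + 21
47: 13610381 = 47·289582 + 27
53: 13610381 = 53·256799 + 34
59: 13610381 = 59·230684 + 25
61: 13610381 = 61·223121

61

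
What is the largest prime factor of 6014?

6014 = 2 · 3007
3007 = 31 · 97
97 is prime.
So 6014 = 2 · 31 · 97; the largest prime factor is 97.

97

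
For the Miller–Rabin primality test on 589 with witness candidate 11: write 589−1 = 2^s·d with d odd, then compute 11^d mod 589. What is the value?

589 − 1 = 588 = 2^2 · 147, so d = 147.
11^1 ≡ 11 (mod 589)
11^2 ≡ 11^2 = 121 ≡ 121 (mod 589)
11^4 ≡ 121^2 = 14641 ≡ 505 (mod 589)
11^8 ≡ 505^2 = 255025 ≡ 577 (mod 589)
11^16 ≡ 577^2 = 332929 ≡ 144 (mod 589)
11^32 ≡ 144^2 = 20736 ≡ 121 (mod 589)
11^64 ≡ 121^2 = 14641 ≡ 505 (mod 589)
11^128 ≡ 505^2 = 255025 ≡ 577 (mod 589)
147 = 128 + 16 + 2 + 1 in binary powers of 2.
So 11^147 ≡ 577 · 144 · 121 · 11 ≡ 77 (mod 589).
Squaring chain: 77 → 39; never reaches −1, so base 11 is a Miller–Rabin witness that 589 is composite.

77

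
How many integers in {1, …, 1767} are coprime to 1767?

1080

Factor: 1767 = 3 · 19 · 31.
φ(1767) = (3−1) · (19−1) · (31−1) = 2 · 18 · 30 = 1080.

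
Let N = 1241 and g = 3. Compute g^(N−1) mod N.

3^1 ≡ 3 (mod 1241)
3^2 ≡ 3^2 = 9 ≡ 9 (mod 1241)
3^4 ≡ 9^2 = 81 ≡ 81 (mod 1241)
3^8 ≡ 81^2 = 6561 ≡ 356 (mod 1241)
3^16 ≡ 356^2 = 126736 ≡ 154 (mod 1241)
3^32 ≡ 154^2 = 23716 ≡ 137 (mod 1241)
3^64 ≡ 137^2 = 18769 ≡ 154 (mod 1241)
3^128 ≡ 154^2 = 23716 ≡ 137 (mod 1241)
3^256 ≡ 137^2 = 18769 ≡ 154 (mod 1241)
3^512 ≡ 154^2 = 23716 ≡ 137 (mod 1241)
3^1024 ≡ 137^2 = 18769 ≡ 154 (mod 1241)
1240 = 1024 + 128 + 64 + 16 + 8 in binary powers of 2.
So 3^1240 ≡ 154 · 137 · 154 · 154 · 356 ≡ 373 (mod 1241).
Since 373 ≠ 1, base 3 is a Fermat witness: 1241 is composite.

373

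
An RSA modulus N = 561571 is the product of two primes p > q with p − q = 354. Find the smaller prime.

593

Since p = q + 354, we have 561571 = q(q + 354), so q² + 354q − 561571 = 0.
Discriminant: 354² + 4·561571 = 125316 + 2246284 = 2371600; √2371600 = 1540.
q = (−354 + 1540)/2 = 593, and p = q + 354 = 947.
Check: 593 · 947 = 561571.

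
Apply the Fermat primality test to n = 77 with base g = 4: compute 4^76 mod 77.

4

4^1 ≡ 4 (mod 77)
4^2 ≡ 4^2 = 16 ≡ 16 (mod 77)
4^4 ≡ 16^2 = 256 ≡ 25 (mod 77)
4^8 ≡ 25^2 = 625 ≡ 9 (mod 77)
4^16 ≡ 9^2 = 81 ≡ 4 (mod 77)
4^32 ≡ 4^2 = 16 ≡ 16 (mod 77)
4^64 ≡ 16^2 = 256 ≡ 25 (mod 77)
76 = 64 + 8 + 4 in binary powers of 2.
So 4^76 ≡ 25 · 9 · 25 ≡ 4 (mod 77).
Since 4 ≠ 1, base 4 is a Fermat witness: 77 is composite.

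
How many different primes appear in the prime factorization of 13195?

4

13195 = 5 · 2639
2639 = 7 · 377
377 = 13 · 29
13195 = 5 · 7 · 13 · 29, which has 4 distinct prime factors.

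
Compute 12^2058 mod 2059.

1971

12^1 ≡ 12 (mod 2059)
12^2 ≡ 12^2 = 144 ≡ 144 (mod 2059)
12^4 ≡ 144^2 = 20736 ≡ 146 (mod 2059)
12^8 ≡ 146^2 = 21316 ≡ 726 (mod 2059)
12^16 ≡ 726^2 = 527076 ≡ 2031 (mod 2059)
12^32 ≡ 2031^2 = 4124961 ≡ 784 (mod 2059)
12^64 ≡ 784^2 = 614656 ≡ 1074 (mod 2059)
12^128 ≡ 1074^2 = 1153476 ≡ 436 (mod 2059)
12^256 ≡ 436^2 = 190096 ≡ 668 (mod 2059)
12^512 ≡ 668^2 = 446224 ≡ 1480 (mod 2059)
12^1024 ≡ 1480^2 = 2190400 ≡ 1683 (mod 2059)
12^2048 ≡ 1683^2 = 2832489 ≡ 1364 (mod 2059)
2058 = 2048 + 8 + 2 in binary powers of 2.
So 12^2058 ≡ 1364 · 726 · 144 ≡ 1971 (mod 2059).
Since 1971 ≠ 1, base 12 is a Fermat witness: 2059 is composite.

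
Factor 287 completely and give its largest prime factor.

287 = 7 · 41
41 is prime.
So 287 = 7 · 41; the largest prime factor is 41.

41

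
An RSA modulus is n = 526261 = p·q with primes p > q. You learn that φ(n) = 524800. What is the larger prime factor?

821

φ(n) = (p−1)(q−1) = n − (p+q) + 1, so p + q = 526261 − 524800 + 1 = 1462.
p and q are the roots of t² − 1462t + 526261 = 0.
Discriminant: 1462² − 4·526261 = 2137444 − 2105044 = 32400; √32400 = 180.
q = (1462 − 180)/2 = 641, p = (1462 + 180)/2 = 821.
Check: 641 · 821 = 526261.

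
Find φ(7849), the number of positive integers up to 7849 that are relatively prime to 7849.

7636

Factor: 7849 = 47 · 167.
φ(7849) = (47−1) · (167−1) = 46 · 166 = 7636.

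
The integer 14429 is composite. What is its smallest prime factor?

47

14429 is odd.
Digit sum 20, not divisible by 3.
Ends in 9: not divisible by 5.
7: 14429 = 7·2061 + 2
11: 14429 = 11·1311 + 8
13: 14429 = 13·1109 + 12
17: 14429 = 17·848 + 13
19: 14429 = 19·759 + 8
23: 14429 = 23·627 + 8
29: 14429 = 29·497 + 16
31: 14429 = 31·465 + 14
37: 14429 = 37·389 + 36
41: 14429 = 41·351 + 38
43: 14429 = 43·335 + 24
47: 14429 = 47·307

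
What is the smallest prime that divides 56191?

56191 is odd.
Digit sum 22, not divisible by 3.
Ends in 1: not divisible by 5.
7: 56191 = 7·8027 + 2
11: 56191 = 11·5108 + 3
13: 56191 = 13·4322 + 5
17: 56191 = 17·3305 + 6
19: 56191 = 19·2957 + 8
23: 56191 = 23·2443 + 2
29: 56191 = 29·1937 + 18
31: 56191 = 31·1812 + 19
37: 56191 = 37·1518 + 25
41: 56191 = 41·1370 + 21
43: 56191 = 43·1306 + 33
47: 56191 = 47·1195 + 26
53: 56191 = 53·1060 + 11
59: 56191 = 59·952 + 23
61: 56191 = 61·921 + 10
67: 56191 = 67·838 + 45
71: 56191 = 71·791 + 30
73: 56191 = 73·769 + 54
79: 56191 = 79·711 + 22
83: 56191 = 83·677

83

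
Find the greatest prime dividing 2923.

2923 = 37 · 79
79 is prime.
So 2923 = 37 · 79; the largest prime factor is 79.

79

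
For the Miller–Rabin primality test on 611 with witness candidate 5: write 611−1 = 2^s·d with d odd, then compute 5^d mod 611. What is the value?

611 − 1 = 610 = 2^1 · 305, so d = 305.
5^1 ≡ 5 (mod 611)
5^2 ≡ 5^2 = 25 ≡ 25 (mod 611)
5^4 ≡ 25^2 = 625 ≡ 14 (mod 611)
5^8 ≡ 14^2 = 196 ≡ 196 (mod 611)
5^16 ≡ 196^2 = 38416 ≡ 534 (mod 611)
5^32 ≡ 534^2 = 285156 ≡ 430 (mod 611)
5^64 ≡ 430^2 = 184900 ≡ 378 (mod 611)
5^128 ≡ 378^2 = 142884 ≡ 521 (mod 611)
5^256 ≡ 521^2 = 271441 ≡ 157 (mod 611)
305 = 256 + 32 + 16 + 1 in binary powers of 2.
So 5^305 ≡ 157 · 430 · 534 · 5 ≡ 590 (mod 611).
Squaring chain: 590; never reaches −1, so base 5 is a Miller–Rabin witness that 611 is composite.

590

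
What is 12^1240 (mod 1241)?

12^1 ≡ 12 (mod 1241)
12^2 ≡ 12^2 = 144 ≡ 144 (mod 1241)
12^4 ≡ 144^2 = 20736 ≡ 880 (mod 1241)
12^8 ≡ 880^2 = 774400 ≡ 16 (mod 1241)
12^16 ≡ 16^2 = 256 ≡ 256 (mod 1241)
12^32 ≡ 256^2 = 65536 ≡ 1004 (mod 1241)
12^64 ≡ 1004^2 = 1008016 ≡ 324 (mod 1241)
12^128 ≡ 324^2 = 104976 ≡ 732 (mod 1241)
12^256 ≡ 732^2 = 535824 ≡ 953 (mod 1241)
12^512 ≡ 953^2 = 908209 ≡ 1038 (mod 1241)
12^1024 ≡ 1038^2 = 1077444 ≡ 256 (mod 1241)
1240 = 1024 + 128 + 64 + 16 + 8 in binary powers of 2.
So 12^1240 ≡ 256 · 732 · 324 · 256 · 16 ≡ 475 (mod 1241).
Since 475 ≠ 1, base 12 is a Fermat witness: 1241 is composite.

475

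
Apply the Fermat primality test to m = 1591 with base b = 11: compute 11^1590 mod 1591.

11^1 ≡ 11 (mod 1591)
11^2 ≡ 11^2 = 121 ≡ 121 (mod 1591)
11^4 ≡ 121^2 = 14641 ≡ 322 (mod 1591)
11^8 ≡ 322^2 = 103684 ≡ 269 (mod 1591)
11^16 ≡ 269^2 = 72361 ≡ 766 (mod 1591)
11^32 ≡ 766^2 = 586756 ≡ 1268 (mod 1591)
11^64 ≡ 1268^2 = 1607824 ≡ 914 (mod 1591)
11^128 ≡ 914^2 = 835396 ≡ 121 (mod 1591)
11^256 ≡ 121^2 = 14641 ≡ 322 (mod 1591)
11^512 ≡ 322^2 = 103684 ≡ 269 (mod 1591)
11^1024 ≡ 269^2 = 72361 ≡ 766 (mod 1591)
1590 = 1024 + 512 + 32 + 16 + 4 + 2 in binary powers of 2.
So 11^1590 ≡ 766 · 269 · 1268 · 766 · 322 · 121 ≡ 1000 (mod 1591).
Since 1000 ≠ 1, base 11 is a Fermat witness: 1591 is composite.

1000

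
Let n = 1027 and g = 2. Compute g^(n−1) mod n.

857

2^1 ≡ 2 (mod 1027)
2^2 ≡ 2^2 = 4 ≡ 4 (mod 1027)
2^4 ≡ 4^2 = 16 ≡ 16 (mod 1027)
2^8 ≡ 16^2 = 256 ≡ 256 (mod 1027)
2^16 ≡ 256^2 = 65536 ≡ 835 (mod 1027)
2^32 ≡ 835^2 = 697225 ≡ 919 (mod 1027)
2^64 ≡ 919^2 = 844561 ≡ 367 (mod 1027)
2^128 ≡ 367^2 = 134689 ≡ 152 (mod 1027)
2^256 ≡ 152^2 = 23104 ≡ 510 (mod 1027)
2^512 ≡ 510^2 = 260100 ≡ 269 (mod 1027)
2^1024 ≡ 269^2 = 72361 ≡ 471 (mod 1027)
1026 = 1024 + 2 in binary powers of 2.
So 2^1026 ≡ 471 · 4 ≡ 857 (mod 1027).
Since 857 ≠ 1, base 2 is a Fermat witness: 1027 is composite.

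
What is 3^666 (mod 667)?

3^1 ≡ 3 (mod 667)
3^2 ≡ 3^2 = 9 ≡ 9 (mod 667)
3^4 ≡ 9^2 = 81 ≡ 81 (mod 667)
3^8 ≡ 81^2 = 6561 ≡ 558 (mod 667)
3^16 ≡ 558^2 = 311364 ≡ 542 (mod 667)
3^32 ≡ 542^2 = 293764 ≡ 284 (mod 667)
3^64 ≡ 284^2 = 80656 ≡ 616 (mod 667)
3^128 ≡ 616^2 = 379456 ≡ 600 (mod 667)
3^256 ≡ 600^2 = 360000 ≡ 487 (mod 667)
3^512 ≡ 487^2 = 237169 ≡ 384 (mod 667)
666 = 512 + 128 + 16 + 8 + 2 in binary powers of 2.
So 3^666 ≡ 384 · 600 · 542 · 558 · 9 ≡ 660 (mod 667).
Since 660 ≠ 1, base 3 is a Fermat witness: 667 is composite.

660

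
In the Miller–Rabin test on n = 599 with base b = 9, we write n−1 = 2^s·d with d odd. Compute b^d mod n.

1

599 − 1 = 598 = 2^1 · 299, so d = 299.
9^1 ≡ 9 (mod 599)
9^2 ≡ 9^2 = 81 ≡ 81 (mod 599)
9^4 ≡ 81^2 = 6561 ≡ 571 (mod 599)
9^8 ≡ 571^2 = 326041 ≡ 185 (mod 599)
9^16 ≡ 185^2 = 34225 ≡ 82 (mod 599)
9^32 ≡ 82^2 = 6724 ≡ 135 (mod 599)
9^64 ≡ 135^2 = 18225 ≡ 255 (mod 599)
9^128 ≡ 255^2 = 65025 ≡ 333 (mod 599)
9^256 ≡ 333^2 = 110889 ≡ 74 (mod 599)
299 = 256 + 32 + 8 + 2 + 1 in binary powers of 2.
So 9^299 ≡ 74 · 135 · 185 · 81 · 9 ≡ 1 (mod 599).
Since 9^d ≡ 1 (mod 599), base 9 does not prove 599 composite.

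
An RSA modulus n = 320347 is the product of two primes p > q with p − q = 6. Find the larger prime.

Since p = q + 6, we have 320347 = q(q + 6), so q² + 6q − 320347 = 0.
Discriminant: 6² + 4·320347 = 36 + 1281388 = 1281424; √1281424 = 1132.
q = (−6 + 1132)/2 = 563, and p = q + 6 = 569.
Check: 563 · 569 = 320347.

569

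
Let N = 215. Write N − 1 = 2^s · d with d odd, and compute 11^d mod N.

215 − 1 = 214 = 2^1 · 107, so d = 107.
11^1 ≡ 11 (mod 215)
11^2 ≡ 11^2 = 121 ≡ 121 (mod 215)
11^4 ≡ 121^2 = 14641 ≡ 21 (mod 215)
11^8 ≡ 21^2 = 441 ≡ 11 (mod 215)
11^16 ≡ 11^2 = 121 ≡ 121 (mod 215)
11^32 ≡ 121^2 = 14641 ≡ 21 (mod 215)
11^64 ≡ 21^2 = 441 ≡ 11 (mod 215)
107 = 64 + 32 + 8 + 2 + 1 in binary powers of 2.
So 11^107 ≡ 11 · 21 · 11 · 121 · 11 ≡ 121 (mod 215).
Squaring chain: 121; never reaches −1, so base 11 is a Miller–Rabin witness that 215 is composite.

121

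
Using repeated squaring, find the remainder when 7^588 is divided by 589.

7^1 ≡ 7 (mod 589)
7^2 ≡ 7^2 = 49 ≡ 49 (mod 589)
7^4 ≡ 49^2 = 2401 ≡ 45 (mod 589)
7^8 ≡ 45^2 = 2025 ≡ 258 (mod 589)
7^16 ≡ 258^2 = 66564 ≡ 7 (mod 589)
7^32 ≡ 7^2 = 49 ≡ 49 (mod 589)
7^64 ≡ 49^2 = 2401 ≡ 45 (mod 589)
7^128 ≡ 45^2 = 2025 ≡ 258 (mod 589)
7^256 ≡ 258^2 = 66564 ≡ 7 (mod 589)
7^512 ≡ 7^2 = 49 ≡ 49 (mod 589)
588 = 512 + 64 + 8 + 4 in binary powers of 2.
So 7^588 ≡ 49 · 45 · 258 · 45 ≡ 343 (mod 589).
Since 343 ≠ 1, base 7 is a Fermat witness: 589 is composite.

343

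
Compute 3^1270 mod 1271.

893

3^1 ≡ 3 (mod 1271)
3^2 ≡ 3^2 = 9 ≡ 9 (mod 1271)
3^4 ≡ 9^2 = 81 ≡ 81 (mod 1271)
3^8 ≡ 81^2 = 6561 ≡ 206 (mod 1271)
3^16 ≡ 206^2 = 42436 ≡ 493 (mod 1271)
3^32 ≡ 493^2 = 243049 ≡ 288 (mod 1271)
3^64 ≡ 288^2 = 82944 ≡ 329 (mod 1271)
3^128 ≡ 329^2 = 108241 ≡ 206 (mod 1271)
3^256 ≡ 206^2 = 42436 ≡ 493 (mod 1271)
3^512 ≡ 493^2 = 243049 ≡ 288 (mod 1271)
3^1024 ≡ 288^2 = 82944 ≡ 329 (mod 1271)
1270 = 1024 + 128 + 64 + 32 + 16 + 4 + 2 in binary powers of 2.
So 3^1270 ≡ 329 · 206 · 329 · 288 · 493 · 81 · 9 ≡ 893 (mod 1271).
Since 893 ≠ 1, base 3 is a Fermat witness: 1271 is composite.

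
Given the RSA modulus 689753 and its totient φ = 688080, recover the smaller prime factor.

φ(n) = (p−1)(q−1) = n − (p+q) + 1, so p + q = 689753 − 688080 + 1 = 1674.
p and q are the roots of t² − 1674t + 689753 = 0.
Discriminant: 1674² − 4·689753 = 2802276 − 2759012 = 43264; √43264 = 208.
q = (1674 − 208)/2 = 733, p = (1674 + 208)/2 = 941.
Check: 733 · 941 = 689753.

733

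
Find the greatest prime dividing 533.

533 = 13 · 41
41 is prime.
So 533 = 13 · 41; the largest prime factor is 41.

41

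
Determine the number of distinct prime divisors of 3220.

4

3220 = 2^2 · 805
805 = 5 · 161
161 = 7 · 23
3220 = 2^2 · 5 · 7 · 23, which has 4 distinct prime factors.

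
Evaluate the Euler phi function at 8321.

Factor: 8321 = 53 · 157.
φ(8321) = (53−1) · (157−1) = 52 · 156 = 8112.

8112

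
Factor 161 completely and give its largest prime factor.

23

161 = 7 · 23
23 is prime.
So 161 = 7 · 23; the largest prime factor is 23.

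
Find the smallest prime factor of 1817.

1817 is odd.
Digit sum 17, not divisible by 3.
Ends in 7: not divisible by 5.
7: 1817 = 7·259 + 4
11: 1817 = 11·165 + 2
13: 1817 = 13·139 + 10
17: 1817 = 17·106 + 15
19: 1817 = 19·95 + 12
23: 1817 = 23·79

23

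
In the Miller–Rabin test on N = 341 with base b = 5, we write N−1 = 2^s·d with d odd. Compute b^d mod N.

67

341 − 1 = 340 = 2^2 · 85, so d = 85.
5^1 ≡ 5 (mod 341)
5^2 ≡ 5^2 = 25 ≡ 25 (mod 341)
5^4 ≡ 25^2 = 625 ≡ 284 (mod 341)
5^8 ≡ 284^2 = 80656 ≡ 180 (mod 341)
5^16 ≡ 180^2 = 32400 ≡ 5 (mod 341)
5^32 ≡ 5^2 = 25 ≡ 25 (mod 341)
5^64 ≡ 25^2 = 625 ≡ 284 (mod 341)
85 = 64 + 16 + 4 + 1 in binary powers of 2.
So 5^85 ≡ 284 · 5 · 284 · 5 ≡ 67 (mod 341).
Squaring chain: 67 → 56; never reaches −1, so base 5 is a Miller–Rabin witness that 341 is composite.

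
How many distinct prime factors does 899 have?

899 = 29 · 31
899 = 29 · 31, which has 2 distinct prime factors.

2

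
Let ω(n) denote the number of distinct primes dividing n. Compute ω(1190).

4

1190 = 2 · 595
595 = 5 · 119
119 = 7 · 17
1190 = 2 · 5 · 7 · 17, which has 4 distinct prime factors.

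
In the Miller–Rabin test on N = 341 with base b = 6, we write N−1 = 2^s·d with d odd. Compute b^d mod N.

341 − 1 = 340 = 2^2 · 85, so d = 85.
6^1 ≡ 6 (mod 341)
6^2 ≡ 6^2 = 36 ≡ 36 (mod 341)
6^4 ≡ 36^2 = 1296 ≡ 273 (mod 341)
6^8 ≡ 273^2 = 74529 ≡ 191 (mod 341)
6^16 ≡ 191^2 = 36481 ≡ 335 (mod 341)
6^32 ≡ 335^2 = 112225 ≡ 36 (mod 341)
6^64 ≡ 36^2 = 1296 ≡ 273 (mod 341)
85 = 64 + 16 + 4 + 1 in binary powers of 2.
So 6^85 ≡ 273 · 335 · 273 · 6 ≡ 285 (mod 341).
Squaring chain: 285 → 67; never reaches −1, so base 6 is a Miller–Rabin witness that 341 is composite.

285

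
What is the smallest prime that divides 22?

2

22 is even: 2 divides it.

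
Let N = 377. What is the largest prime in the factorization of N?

29

377 = 13 · 29
29 is prime.
So 377 = 13 · 29; the largest prime factor is 29.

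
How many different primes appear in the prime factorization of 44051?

3

44051 = 7^2 · 899
899 = 29 · 31
44051 = 7^2 · 29 · 31, which has 3 distinct prime factors.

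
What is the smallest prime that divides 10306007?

67

10306007 is odd.
Digit sum 17, not divisible by 3.
Ends in 7: not divisible by 5.
7: 10306007 = 7·1472286 + 5
11: 10306007 = 11·936909 + 8
13: 10306007 = 13·792769 + 10
17: 10306007 = 17·606235 + 12
19: 10306007 = 19·542421 + 8
23: 10306007 = 23·448087 + 6
29: 10306007 = 29·355379 + 16
31: 10306007 = 31·332451 + 26
37: 10306007 = 37·278540 + 27
41: 10306007 = 41·251366 + 1
43: 10306007 = 43·239674 + 25
47: 10306007 = 47·219276 + 35
53: 10306007 = 53·194452 + 51
59: 10306007 = 59·174678 + 5
61: 10306007 = 61·168950 + 57
67: 10306007 = 67·153821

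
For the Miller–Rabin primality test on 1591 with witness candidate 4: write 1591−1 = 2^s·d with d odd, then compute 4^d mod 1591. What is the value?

471

1591 − 1 = 1590 = 2^1 · 795, so d = 795.
4^1 ≡ 4 (mod 1591)
4^2 ≡ 4^2 = 16 ≡ 16 (mod 1591)
4^4 ≡ 16^2 = 256 ≡ 256 (mod 1591)
4^8 ≡ 256^2 = 65536 ≡ 305 (mod 1591)
4^16 ≡ 305^2 = 93025 ≡ 747 (mod 1591)
4^32 ≡ 747^2 = 558009 ≡ 1159 (mod 1591)
4^64 ≡ 1159^2 = 1343281 ≡ 477 (mod 1591)
4^128 ≡ 477^2 = 227529 ≡ 16 (mod 1591)
4^256 ≡ 16^2 = 256 ≡ 256 (mod 1591)
4^512 ≡ 256^2 = 65536 ≡ 305 (mod 1591)
795 = 512 + 256 + 16 + 8 + 2 + 1 in binary powers of 2.
So 4^795 ≡ 305 · 256 · 747 · 305 · 16 · 4 ≡ 471 (mod 1591).
Squaring chain: 471; never reaches −1, so base 4 is a Miller–Rabin witness that 1591 is composite.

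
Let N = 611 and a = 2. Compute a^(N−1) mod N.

101

2^1 ≡ 2 (mod 611)
2^2 ≡ 2^2 = 4 ≡ 4 (mod 611)
2^4 ≡ 4^2 = 16 ≡ 16 (mod 611)
2^8 ≡ 16^2 = 256 ≡ 256 (mod 611)
2^16 ≡ 256^2 = 65536 ≡ 159 (mod 611)
2^32 ≡ 159^2 = 25281 ≡ 230 (mod 611)
2^64 ≡ 230^2 = 52900 ≡ 354 (mod 611)
2^128 ≡ 354^2 = 125316 ≡ 61 (mod 611)
2^256 ≡ 61^2 = 3721 ≡ 55 (mod 611)
2^512 ≡ 55^2 = 3025 ≡ 581 (mod 611)
610 = 512 + 64 + 32 + 2 in binary powers of 2.
So 2^610 ≡ 581 · 354 · 230 · 4 ≡ 101 (mod 611).
Since 101 ≠ 1, base 2 is a Fermat witness: 611 is composite.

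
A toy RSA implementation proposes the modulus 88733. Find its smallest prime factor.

89

88733 is odd.
Digit sum 29, not divisible by 3.
Ends in 3: not divisible by 5.
7: 88733 = 7·12676 + 1
11: 88733 = 11·8066 + 7
13: 88733 = 13·6825 + 8
17: 88733 = 17·5219 + 10
19: 88733 = 19·4670 + 3
23: 88733 = 23·3857 + 22
29: 88733 = 29·3059 + 22
31: 88733 = 31·2862 + 11
37: 88733 = 37·2398 + 7
41: 88733 = 41·2164 + 9
43: 88733 = 43·2063 + 24
47: 88733 = 47·1887 + 44
53: 88733 = 53·1674 + 11
59: 88733 = 59·1503 + 56
61: 88733 = 61·1454 + 39
67: 88733 = 67·1324 + 25
71: 88733 = 71·1249 + 54
73: 88733 = 73·1215 + 38
79: 88733 = 79·1123 + 16
83: 88733 = 83·1069 + 6
89: 88733 = 89·997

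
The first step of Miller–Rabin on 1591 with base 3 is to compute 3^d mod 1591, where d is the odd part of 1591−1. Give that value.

1470

1591 − 1 = 1590 = 2^1 · 795, so d = 795.
3^1 ≡ 3 (mod 1591)
3^2 ≡ 3^2 = 9 ≡ 9 (mod 1591)
3^4 ≡ 9^2 = 81 ≡ 81 (mod 1591)
3^8 ≡ 81^2 = 6561 ≡ 197 (mod 1591)
3^16 ≡ 197^2 = 38809 ≡ 625 (mod 1591)
3^32 ≡ 625^2 = 390625 ≡ 830 (mod 1591)
3^64 ≡ 830^2 = 688900 ≡ 1588 (mod 1591)
3^128 ≡ 1588^2 = 2521744 ≡ 9 (mod 1591)
3^256 ≡ 9^2 = 81 ≡ 81 (mod 1591)
3^512 ≡ 81^2 = 6561 ≡ 197 (mod 1591)
795 = 512 + 256 + 16 + 8 + 2 + 1 in binary powers of 2.
So 3^795 ≡ 197 · 81 · 625 · 197 · 9 · 3 ≡ 1470 (mod 1591).
Squaring chain: 1470; never reaches −1, so base 3 is a Miller–Rabin witness that 1591 is composite.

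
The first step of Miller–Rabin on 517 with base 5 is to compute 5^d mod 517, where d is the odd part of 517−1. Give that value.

20

517 − 1 = 516 = 2^2 · 129, so d = 129.
5^1 ≡ 5 (mod 517)
5^2 ≡ 5^2 = 25 ≡ 25 (mod 517)
5^4 ≡ 25^2 = 625 ≡ 108 (mod 517)
5^8 ≡ 108^2 = 11664 ≡ 290 (mod 517)
5^16 ≡ 290^2 = 84100 ≡ 346 (mod 517)
5^32 ≡ 346^2 = 119716 ≡ 289 (mod 517)
5^64 ≡ 289^2 = 83521 ≡ 284 (mod 517)
5^128 ≡ 284^2 = 80656 ≡ 4 (mod 517)
129 = 128 + 1 in binary powers of 2.
So 5^129 ≡ 4 · 5 ≡ 20 (mod 517).
Squaring chain: 20 → 400; never reaches −1, so base 5 is a Miller–Rabin witness that 517 is composite.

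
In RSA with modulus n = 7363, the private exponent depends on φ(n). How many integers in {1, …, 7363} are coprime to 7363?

7128

Factor: 7363 = 37 · 199.
φ(7363) = (37−1) · (199−1) = 36 · 198 = 7128.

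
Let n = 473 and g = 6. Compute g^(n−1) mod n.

135

6^1 ≡ 6 (mod 473)
6^2 ≡ 6^2 = 36 ≡ 36 (mod 473)
6^4 ≡ 36^2 = 1296 ≡ 350 (mod 473)
6^8 ≡ 350^2 = 122500 ≡ 466 (mod 473)
6^16 ≡ 466^2 = 217156 ≡ 49 (mod 473)
6^32 ≡ 49^2 = 2401 ≡ 36 (mod 473)
6^64 ≡ 36^2 = 1296 ≡ 350 (mod 473)
6^128 ≡ 350^2 = 122500 ≡ 466 (mod 473)
6^256 ≡ 466^2 = 217156 ≡ 49 (mod 473)
472 = 256 + 128 + 64 + 16 + 8 in binary powers of 2.
So 6^472 ≡ 49 · 466 · 350 · 49 · 466 ≡ 135 (mod 473).
Since 135 ≠ 1, base 6 is a Fermat witness: 473 is composite.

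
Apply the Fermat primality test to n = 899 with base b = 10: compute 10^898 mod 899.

71

10^1 ≡ 10 (mod 899)
10^2 ≡ 10^2 = 100 ≡ 100 (mod 899)
10^4 ≡ 100^2 = 10000 ≡ 111 (mod 899)
10^8 ≡ 111^2 = 12321 ≡ 634 (mod 899)
10^16 ≡ 634^2 = 401956 ≡ 103 (mod 899)
10^32 ≡ 103^2 = 10609 ≡ 720 (mod 899)
10^64 ≡ 720^2 = 518400 ≡ 576 (mod 899)
10^128 ≡ 576^2 = 331776 ≡ 45 (mod 899)
10^256 ≡ 45^2 = 2025 ≡ 227 (mod 899)
10^512 ≡ 227^2 = 51529 ≡ 286 (mod 899)
898 = 512 + 256 + 128 + 2 in binary powers of 2.
So 10^898 ≡ 286 · 227 · 45 · 100 ≡ 71 (mod 899).
Since 71 ≠ 1, base 10 is a Fermat witness: 899 is composite.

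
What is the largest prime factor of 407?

37

407 = 11 · 37
37 is prime.
So 407 = 11 · 37; the largest prime factor is 37.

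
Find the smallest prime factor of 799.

17

799 is odd.
Digit sum 25, not divisible by 3.
Ends in 9: not divisible by 5.
7: 799 = 7·114 + 1
11: 799 = 11·72 + 7
13: 799 = 13·61 + 6
17: 799 = 17·47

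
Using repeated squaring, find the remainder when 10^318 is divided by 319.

122

10^1 ≡ 10 (mod 319)
10^2 ≡ 10^2 = 100 ≡ 100 (mod 319)
10^4 ≡ 100^2 = 10000 ≡ 111 (mod 319)
10^8 ≡ 111^2 = 12321 ≡ 199 (mod 319)
10^16 ≡ 199^2 = 39601 ≡ 45 (mod 319)
10^32 ≡ 45^2 = 2025 ≡ 111 (mod 319)
10^64 ≡ 111^2 = 12321 ≡ 199 (mod 319)
10^128 ≡ 199^2 = 39601 ≡ 45 (mod 319)
10^256 ≡ 45^2 = 2025 ≡ 111 (mod 319)
318 = 256 + 32 + 16 + 8 + 4 + 2 in binary powers of 2.
So 10^318 ≡ 111 · 111 · 45 · 199 · 111 · 100 ≡ 122 (mod 319).
Since 122 ≠ 1, base 10 is a Fermat witness: 319 is composite.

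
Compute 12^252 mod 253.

232

12^1 ≡ 12 (mod 253)
12^2 ≡ 12^2 = 144 ≡ 144 (mod 253)
12^4 ≡ 144^2 = 20736 ≡ 243 (mod 253)
12^8 ≡ 243^2 = 59049 ≡ 100 (mod 253)
12^16 ≡ 100^2 = 10000 ≡ 133 (mod 253)
12^32 ≡ 133^2 = 17689 ≡ 232 (mod 253)
12^64 ≡ 232^2 = 53824 ≡ 188 (mod 253)
12^128 ≡ 188^2 = 35344 ≡ 177 (mod 253)
252 = 128 + 64 + 32 + 16 + 8 + 4 in binary powers of 2.
So 12^252 ≡ 177 · 188 · 232 · 133 · 100 · 243 ≡ 232 (mod 253).
Since 232 ≠ 1, base 12 is a Fermat witness: 253 is composite.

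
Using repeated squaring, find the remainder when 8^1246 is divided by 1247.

173

8^1 ≡ 8 (mod 1247)
8^2 ≡ 8^2 = 64 ≡ 64 (mod 1247)
8^4 ≡ 64^2 = 4096 ≡ 355 (mod 1247)
8^8 ≡ 355^2 = 126025 ≡ 78 (mod 1247)
8^16 ≡ 78^2 = 6084 ≡ 1096 (mod 1247)
8^32 ≡ 1096^2 = 1201216 ≡ 355 (mod 1247)
8^64 ≡ 355^2 = 126025 ≡ 78 (mod 1247)
8^128 ≡ 78^2 = 6084 ≡ 1096 (mod 1247)
8^256 ≡ 1096^2 = 1201216 ≡ 355 (mod 1247)
8^512 ≡ 355^2 = 126025 ≡ 78 (mod 1247)
8^1024 ≡ 78^2 = 6084 ≡ 1096 (mod 1247)
1246 = 1024 + 128 + 64 + 16 + 8 + 4 + 2 in binary powers of 2.
So 8^1246 ≡ 1096 · 1096 · 78 · 1096 · 78 · 355 · 64 ≡ 173 (mod 1247).
Since 173 ≠ 1, base 8 is a Fermat witness: 1247 is composite.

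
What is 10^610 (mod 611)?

549

10^1 ≡ 10 (mod 611)
10^2 ≡ 10^2 = 100 ≡ 100 (mod 611)
10^4 ≡ 100^2 = 10000 ≡ 224 (mod 611)
10^8 ≡ 224^2 = 50176 ≡ 74 (mod 611)
10^16 ≡ 74^2 = 5476 ≡ 588 (mod 611)
10^32 ≡ 588^2 = 345744 ≡ 529 (mod 611)
10^64 ≡ 529^2 = 279841 ≡ 3 (mod 611)
10^128 ≡ 3^2 = 9 ≡ 9 (mod 611)
10^256 ≡ 9^2 = 81 ≡ 81 (mod 611)
10^512 ≡ 81^2 = 6561 ≡ 451 (mod 611)
610 = 512 + 64 + 32 + 2 in binary powers of 2.
So 10^610 ≡ 451 · 3 · 529 · 100 ≡ 549 (mod 611).
Since 549 ≠ 1, base 10 is a Fermat witness: 611 is composite.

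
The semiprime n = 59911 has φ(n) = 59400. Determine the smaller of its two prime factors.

φ(n) = (p−1)(q−1) = n − (p+q) + 1, so p + q = 59911 − 59400 + 1 = 512.
p and q are the roots of t² − 512t + 59911 = 0.
Discriminant: 512² − 4·59911 = 262144 − 239644 = 22500; √22500 = 150.
q = (512 − 150)/2 = 181, p = (512 + 150)/2 = 331.
Check: 181 · 331 = 59911.

181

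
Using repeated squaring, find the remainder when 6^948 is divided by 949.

6^1 ≡ 6 (mod 949)
6^2 ≡ 6^2 = 36 ≡ 36 (mod 949)
6^4 ≡ 36^2 = 1296 ≡ 347 (mod 949)
6^8 ≡ 347^2 = 120409 ≡ 835 (mod 949)
6^16 ≡ 835^2 = 697225 ≡ 659 (mod 949)
6^32 ≡ 659^2 = 434281 ≡ 588 (mod 949)
6^64 ≡ 588^2 = 345744 ≡ 308 (mod 949)
6^128 ≡ 308^2 = 94864 ≡ 913 (mod 949)
6^256 ≡ 913^2 = 833569 ≡ 347 (mod 949)
6^512 ≡ 347^2 = 120409 ≡ 835 (mod 949)
948 = 512 + 256 + 128 + 32 + 16 + 4 in binary powers of 2.
So 6^948 ≡ 835 · 347 · 913 · 588 · 659 · 347 ≡ 300 (mod 949).
Since 300 ≠ 1, base 6 is a Fermat witness: 949 is composite.

300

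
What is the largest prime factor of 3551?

3551 = 53 · 67
67 is prime.
So 3551 = 53 · 67; the largest prime factor is 67.

67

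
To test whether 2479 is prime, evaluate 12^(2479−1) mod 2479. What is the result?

2024

12^1 ≡ 12 (mod 2479)
12^2 ≡ 12^2 = 144 ≡ 144 (mod 2479)
12^4 ≡ 144^2 = 20736 ≡ 904 (mod 2479)
12^8 ≡ 904^2 = 817216 ≡ 1625 (mod 2479)
12^16 ≡ 1625^2 = 2640625 ≡ 490 (mod 2479)
12^32 ≡ 490^2 = 240100 ≡ 2116 (mod 2479)
12^64 ≡ 2116^2 = 4477456 ≡ 382 (mod 2479)
12^128 ≡ 382^2 = 145924 ≡ 2142 (mod 2479)
12^256 ≡ 2142^2 = 4588164 ≡ 2014 (mod 2479)
12^512 ≡ 2014^2 = 4056196 ≡ 552 (mod 2479)
12^1024 ≡ 552^2 = 304704 ≡ 2266 (mod 2479)
12^2048 ≡ 2266^2 = 5134756 ≡ 747 (mod 2479)
2478 = 2048 + 256 + 128 + 32 + 8 + 4 + 2 in binary powers of 2.
So 12^2478 ≡ 747 · 2014 · 2142 · 2116 · 1625 · 904 · 144 ≡ 2024 (mod 2479).
Since 2024 ≠ 1, base 12 is a Fermat witness: 2479 is composite.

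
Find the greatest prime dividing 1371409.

83

1371409 = 13 · 105493
105493 = 31 · 3403
3403 = 41 · 83
83 is prime.
So 1371409 = 13 · 31 · 41 · 83; the largest prime factor is 83.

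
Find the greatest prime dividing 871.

871 = 13 · 67
67 is prime.
So 871 = 13 · 67; the largest prime factor is 67.

67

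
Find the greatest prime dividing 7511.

7511 = 7 · 1073
1073 = 29 · 37
37 is prime.
So 7511 = 7 · 29 · 37; the largest prime factor is 37.

37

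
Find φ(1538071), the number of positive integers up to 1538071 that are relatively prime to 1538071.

Factor: 1538071 = 59 · 131 · 199.
φ(1538071) = (59−1) · (131−1) · (199−1) = 58 · 130 · 198 = 1492920.

1492920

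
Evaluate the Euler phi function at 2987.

Factor: 2987 = 29 · 103.
φ(2987) = (29−1) · (103−1) = 28 · 102 = 2856.

2856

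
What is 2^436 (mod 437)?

358

2^1 ≡ 2 (mod 437)
2^2 ≡ 2^2 = 4 ≡ 4 (mod 437)
2^4 ≡ 4^2 = 16 ≡ 16 (mod 437)
2^8 ≡ 16^2 = 256 ≡ 256 (mod 437)
2^16 ≡ 256^2 = 65536 ≡ 423 (mod 437)
2^32 ≡ 423^2 = 178929 ≡ 196 (mod 437)
2^64 ≡ 196^2 = 38416 ≡ 397 (mod 437)
2^128 ≡ 397^2 = 157609 ≡ 289 (mod 437)
2^256 ≡ 289^2 = 83521 ≡ 54 (mod 437)
436 = 256 + 128 + 32 + 16 + 4 in binary powers of 2.
So 2^436 ≡ 54 · 289 · 196 · 423 · 16 ≡ 358 (mod 437).
Since 358 ≠ 1, base 2 is a Fermat witness: 437 is composite.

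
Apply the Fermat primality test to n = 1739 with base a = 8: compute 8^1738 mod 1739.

159

8^1 ≡ 8 (mod 1739)
8^2 ≡ 8^2 = 64 ≡ 64 (mod 1739)
8^4 ≡ 64^2 = 4096 ≡ 618 (mod 1739)
8^8 ≡ 618^2 = 381924 ≡ 1083 (mod 1739)
8^16 ≡ 1083^2 = 1172889 ≡ 803 (mod 1739)
8^32 ≡ 803^2 = 644809 ≡ 1379 (mod 1739)
8^64 ≡ 1379^2 = 1901641 ≡ 914 (mod 1739)
8^128 ≡ 914^2 = 835396 ≡ 676 (mod 1739)
8^256 ≡ 676^2 = 456976 ≡ 1358 (mod 1739)
8^512 ≡ 1358^2 = 1844164 ≡ 824 (mod 1739)
8^1024 ≡ 824^2 = 678976 ≡ 766 (mod 1739)
1738 = 1024 + 512 + 128 + 64 + 8 + 2 in binary powers of 2.
So 8^1738 ≡ 766 · 824 · 676 · 914 · 1083 · 64 ≡ 159 (mod 1739).
Since 159 ≠ 1, base 8 is a Fermat witness: 1739 is composite.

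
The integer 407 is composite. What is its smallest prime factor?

407 is odd.
Digit sum 11, not divisible by 3.
Ends in 7: not divisible by 5.
7: 407 = 7·58 + 1
11: 407 = 11·37

11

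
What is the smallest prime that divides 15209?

67

15209 is odd.
Digit sum 17, not divisible by 3.
Ends in 9: not divisible by 5.
7: 15209 = 7·2172 + 5
11: 15209 = 11·1382 + 7
13: 15209 = 13·1169 + 12
17: 15209 = 17·894 + 11
19: 15209 = 19·800 + 9
23: 15209 = 23·661 + 6
29: 15209 = 29·524 + 13
31: 15209 = 31·490 + 19
37: 15209 = 37·411 + 2
41: 15209 = 41·370 + 39
43: 15209 = 43·353 + 30
47: 15209 = 47·323 + 28
53: 15209 = 53·286 + 51
59: 15209 = 59·257 + 46
61: 15209 = 61·249 + 20
67: 15209 = 67·227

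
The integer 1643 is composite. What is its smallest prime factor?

1643 is odd.
Digit sum 14, not divisible by 3.
Ends in 3: not divisible by 5.
7: 1643 = 7·234 + 5
11: 1643 = 11·149 + 4
13: 1643 = 13·126 + 5
17: 1643 = 17·96 + 11
19: 1643 = 19·86 + 9
23: 1643 = 23·71 + 10
29: 1643 = 29·56 + 19
31: 1643 = 31·53

31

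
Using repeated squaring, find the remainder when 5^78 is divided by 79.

5^1 ≡ 5 (mod 79)
5^2 ≡ 5^2 = 25 ≡ 25 (mod 79)
5^4 ≡ 25^2 = 625 ≡ 72 (mod 79)
5^8 ≡ 72^2 = 5184 ≡ 49 (mod 79)
5^16 ≡ 49^2 = 2401 ≡ 31 (mod 79)
5^32 ≡ 31^2 = 961 ≡ 13 (mod 79)
5^64 ≡ 13^2 = 169 ≡ 11 (mod 79)
78 = 64 + 8 + 4 + 2 in binary powers of 2.
So 5^78 ≡ 11 · 49 · 72 · 25 ≡ 1 (mod 79).
Since the result is 1, base 5 gives no evidence that 79 is composite.

1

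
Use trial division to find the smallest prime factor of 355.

5

355 is odd.
Digit sum 13, not divisible by 3.
Ends in 5: divisible by 5.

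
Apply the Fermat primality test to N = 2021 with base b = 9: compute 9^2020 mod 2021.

1358

9^1 ≡ 9 (mod 2021)
9^2 ≡ 9^2 = 81 ≡ 81 (mod 2021)
9^4 ≡ 81^2 = 6561 ≡ 498 (mod 2021)
9^8 ≡ 498^2 = 248004 ≡ 1442 (mod 2021)
9^16 ≡ 1442^2 = 2079364 ≡ 1776 (mod 2021)
9^32 ≡ 1776^2 = 3154176 ≡ 1416 (mod 2021)
9^64 ≡ 1416^2 = 2005056 ≡ 224 (mod 2021)
9^128 ≡ 224^2 = 50176 ≡ 1672 (mod 2021)
9^256 ≡ 1672^2 = 2795584 ≡ 541 (mod 2021)
9^512 ≡ 541^2 = 292681 ≡ 1657 (mod 2021)
9^1024 ≡ 1657^2 = 2745649 ≡ 1131 (mod 2021)
2020 = 1024 + 512 + 256 + 128 + 64 + 32 + 4 in binary powers of 2.
So 9^2020 ≡ 1131 · 1657 · 541 · 1672 · 224 · 1416 · 498 ≡ 1358 (mod 2021).
Since 1358 ≠ 1, base 9 is a Fermat witness: 2021 is composite.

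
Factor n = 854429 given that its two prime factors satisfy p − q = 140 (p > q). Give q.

857

Since p = q + 140, we have 854429 = q(q + 140), so q² + 140q − 854429 = 0.
Discriminant: 140² + 4·854429 = 19600 + 3417716 = 3437316; √3437316 = 1854.
q = (−140 + 1854)/2 = 857, and p = q + 140 = 997.
Check: 857 · 997 = 854429.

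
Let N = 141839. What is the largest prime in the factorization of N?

73

141839 = 29 · 4891
4891 = 67 · 73
73 is prime.
So 141839 = 29 · 67 · 73; the largest prime factor is 73.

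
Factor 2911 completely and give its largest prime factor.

2911 = 41 · 71
71 is prime.
So 2911 = 41 · 71; the largest prime factor is 71.

71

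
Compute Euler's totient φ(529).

Factor: 529 = 23^2.
φ(529) = 23^1·(23−1) = 506.

506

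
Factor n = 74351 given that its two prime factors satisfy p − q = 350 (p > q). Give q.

Since p = q + 350, we have 74351 = q(q + 350), so q² + 350q − 74351 = 0.
Discriminant: 350² + 4·74351 = 122500 + 297404 = 419904; √419904 = 648.
q = (−350 + 648)/2 = 149, and p = q + 350 = 499.
Check: 149 · 499 = 74351.

149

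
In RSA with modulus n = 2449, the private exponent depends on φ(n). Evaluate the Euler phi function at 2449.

2340

Factor: 2449 = 31 · 79.
φ(2449) = (31−1) · (79−1) = 30 · 78 = 2340.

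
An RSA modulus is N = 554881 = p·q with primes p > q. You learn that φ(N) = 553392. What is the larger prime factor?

φ(n) = (p−1)(q−1) = n − (p+q) + 1, so p + q = 554881 − 553392 + 1 = 1490.
p and q are the roots of t² − 1490t + 554881 = 0.
Discriminant: 1490² − 4·554881 = 2220100 − 2219524 = 576; √576 = 24.
q = (1490 − 24)/2 = 733, p = (1490 + 24)/2 = 757.
Check: 733 · 757 = 554881.

757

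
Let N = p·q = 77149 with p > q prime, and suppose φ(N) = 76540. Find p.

φ(n) = (p−1)(q−1) = n − (p+q) + 1, so p + q = 77149 − 76540 + 1 = 610.
p and q are the roots of t² − 610t + 77149 = 0.
Discriminant: 610² − 4·77149 = 372100 − 308596 = 63504; √63504 = 252.
q = (610 − 252)/2 = 179, p = (610 + 252)/2 = 431.
Check: 179 · 431 = 77149.

431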